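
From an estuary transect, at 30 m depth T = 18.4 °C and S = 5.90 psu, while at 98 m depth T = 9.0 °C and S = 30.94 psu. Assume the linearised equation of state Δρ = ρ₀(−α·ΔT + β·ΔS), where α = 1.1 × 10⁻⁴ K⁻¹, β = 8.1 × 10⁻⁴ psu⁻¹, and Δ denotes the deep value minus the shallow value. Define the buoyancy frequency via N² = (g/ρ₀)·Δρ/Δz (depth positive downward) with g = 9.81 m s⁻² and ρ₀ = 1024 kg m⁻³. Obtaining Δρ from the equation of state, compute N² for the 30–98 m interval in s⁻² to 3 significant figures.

ΔT = -9.4 K, ΔS = +25.04 psu (deep − shallow).
Δρ/ρ₀ = −αΔT + βΔS = 1.034 × 10⁻³ + 0.0202824 = 0.0213164, so Δρ ≈ 21.83 kg m⁻³.
N² = (g/ρ₀)·Δρ/Δz = g·(Δρ/ρ₀)/Δz = 9.81 × 0.0213164 / 68 = 3.0752 × 10⁻³ s⁻² ≈ 3.08 × 10⁻³ s⁻².

3.08 × 10⁻³ s⁻²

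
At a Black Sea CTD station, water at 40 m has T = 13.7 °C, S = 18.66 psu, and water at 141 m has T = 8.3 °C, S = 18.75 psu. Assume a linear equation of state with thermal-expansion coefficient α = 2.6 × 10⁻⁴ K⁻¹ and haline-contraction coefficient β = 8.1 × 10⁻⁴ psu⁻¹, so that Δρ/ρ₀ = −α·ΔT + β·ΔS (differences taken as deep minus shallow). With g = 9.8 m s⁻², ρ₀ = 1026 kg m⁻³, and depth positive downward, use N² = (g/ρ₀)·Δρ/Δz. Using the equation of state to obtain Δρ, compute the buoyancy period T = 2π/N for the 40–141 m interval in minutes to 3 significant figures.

ΔT = -5.4 K, ΔS = +0.09 psu (deep − shallow).
Δρ/ρ₀ = −αΔT + βΔS = 1.404 × 10⁻³ + 7.29 × 10⁻⁵ = 1.4769 × 10⁻³, so Δρ ≈ 1.515 kg m⁻³.
N² = (g/ρ₀)·Δρ/Δz = g·(Δρ/ρ₀)/Δz = 9.8 × 1.4769 × 10⁻³ / 101 = 1.4330 × 10⁻⁴ s⁻².
N = √(1.4330 × 10⁻⁴) = 0.011971 rad s⁻¹ → T = 2π/N = 524.87 s = 8.7478 min ≈ 8.75 min.

8.75 min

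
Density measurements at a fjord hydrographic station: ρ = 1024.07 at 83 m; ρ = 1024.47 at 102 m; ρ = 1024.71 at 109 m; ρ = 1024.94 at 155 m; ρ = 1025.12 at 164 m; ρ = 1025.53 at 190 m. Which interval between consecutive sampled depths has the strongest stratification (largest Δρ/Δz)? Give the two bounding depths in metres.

102–109 m

Compute the density gradient over each adjacent pair:
  83–102 m: Δρ/Δz = 0.40/19 = 0.021 kg m⁻⁴
  102–109 m: Δρ/Δz = 0.24/7 = 0.034 kg m⁻⁴
  109–155 m: Δρ/Δz = 0.23/46 = 5.0 × 10⁻³ kg m⁻⁴
  155–164 m: Δρ/Δz = 0.18/9 = 0.020 kg m⁻⁴
  164–190 m: Δρ/Δz = 0.41/26 = 0.016 kg m⁻⁴
The largest gradient is in the 102–109 m interval — the pycnocline.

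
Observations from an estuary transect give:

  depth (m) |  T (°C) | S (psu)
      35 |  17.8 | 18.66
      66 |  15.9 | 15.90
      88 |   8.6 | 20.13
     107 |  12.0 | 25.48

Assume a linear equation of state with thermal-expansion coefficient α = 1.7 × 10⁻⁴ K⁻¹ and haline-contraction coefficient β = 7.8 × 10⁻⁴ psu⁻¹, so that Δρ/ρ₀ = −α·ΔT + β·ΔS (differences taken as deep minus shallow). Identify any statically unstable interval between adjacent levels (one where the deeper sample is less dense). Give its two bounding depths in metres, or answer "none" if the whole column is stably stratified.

35–66 m

Evaluate Δρ/ρ₀ = −αΔT + βΔS across each adjacent pair:
  35–66 m: −αΔT+βΔS = −(1.7 × 10⁻⁴)(-1.9)+(7.8 × 10⁻⁴)(-2.76) = -1.8 × 10⁻³ → UNSTABLE
  66–88 m: −αΔT+βΔS = −(1.7 × 10⁻⁴)(-7.3)+(7.8 × 10⁻⁴)(+4.23) = 4.5 × 10⁻³ → stable
  88–107 m: −αΔT+βΔS = −(1.7 × 10⁻⁴)(+3.4)+(7.8 × 10⁻⁴)(+5.35) = 3.6 × 10⁻³ → stable
The 35–66 m interval has Δρ < 0: lighter water underlies denser water.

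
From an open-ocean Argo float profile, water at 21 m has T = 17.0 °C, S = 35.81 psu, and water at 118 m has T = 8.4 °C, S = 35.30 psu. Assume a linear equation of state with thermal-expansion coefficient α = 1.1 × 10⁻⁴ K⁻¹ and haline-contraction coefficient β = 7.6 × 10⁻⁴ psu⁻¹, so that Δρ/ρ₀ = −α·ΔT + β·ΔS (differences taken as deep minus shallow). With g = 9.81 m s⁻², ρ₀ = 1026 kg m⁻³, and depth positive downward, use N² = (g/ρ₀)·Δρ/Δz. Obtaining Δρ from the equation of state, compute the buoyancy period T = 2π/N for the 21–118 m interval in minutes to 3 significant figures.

13.9 min

ΔT = -8.6 K, ΔS = -0.51 psu (deep − shallow).
Δρ/ρ₀ = −αΔT + βΔS = 9.46 × 10⁻⁴ − 3.876 × 10⁻⁴ = 5.584 × 10⁻⁴, so Δρ ≈ 0.5729 kg m⁻³.
N² = (g/ρ₀)·Δρ/Δz = g·(Δρ/ρ₀)/Δz = 9.81 × 5.584 × 10⁻⁴ / 97 = 5.6473 × 10⁻⁵ s⁻².
N = √(5.6473 × 10⁻⁵) = 7.5149 × 10⁻³ rad s⁻¹ → T = 2π/N = 836.10 s = 13.935 min ≈ 13.9 min.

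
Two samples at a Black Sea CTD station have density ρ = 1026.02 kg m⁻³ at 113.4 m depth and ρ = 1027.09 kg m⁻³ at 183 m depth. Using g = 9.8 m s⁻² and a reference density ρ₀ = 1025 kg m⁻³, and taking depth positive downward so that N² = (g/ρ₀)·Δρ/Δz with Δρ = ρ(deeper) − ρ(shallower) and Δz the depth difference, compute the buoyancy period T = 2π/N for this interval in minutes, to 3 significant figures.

Δρ = 1027.09 − 1026.02 = 1.07 kg m⁻³ over Δz = 183 − 113.4 = 69.6 m.
N² = (9.8/1025) × (1.07/69.6) = 1.4699 × 10⁻⁴ s⁻².
N = √(1.4699 × 10⁻⁴) = 0.012124 rad s⁻¹, so T = 2π/N = 518.24 s = 8.6373 min ≈ 8.64 min.
Since Δρ > 0 the layer is stably stratified.

8.64 min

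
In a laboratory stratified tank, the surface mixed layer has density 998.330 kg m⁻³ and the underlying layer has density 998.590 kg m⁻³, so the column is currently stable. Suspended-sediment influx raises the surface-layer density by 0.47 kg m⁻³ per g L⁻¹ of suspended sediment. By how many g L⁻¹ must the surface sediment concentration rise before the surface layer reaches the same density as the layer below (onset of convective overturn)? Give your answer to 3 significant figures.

0.553 g L⁻¹

Density deficit of the surface layer: 998.590 − 998.330 = 0.26 kg m⁻³.
Required change = 0.26 / 0.47 = 0.553 g L⁻¹.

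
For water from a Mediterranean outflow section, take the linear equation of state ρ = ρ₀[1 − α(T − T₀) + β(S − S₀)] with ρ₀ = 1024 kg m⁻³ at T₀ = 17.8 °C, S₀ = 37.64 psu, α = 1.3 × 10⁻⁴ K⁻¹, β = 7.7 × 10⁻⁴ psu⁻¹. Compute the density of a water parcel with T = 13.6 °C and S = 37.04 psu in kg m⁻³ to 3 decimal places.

1024.086 kg m⁻³

T − T₀ = -4.2 K, S − S₀ = -0.60 psu.
Bracket = 1 − α·(-4.2) + β·(-0.60) = 1 + (8.40 × 10⁻⁵) = 1.0000840.
ρ = 1024 × 1.0000840 = 1024.086 kg m⁻³.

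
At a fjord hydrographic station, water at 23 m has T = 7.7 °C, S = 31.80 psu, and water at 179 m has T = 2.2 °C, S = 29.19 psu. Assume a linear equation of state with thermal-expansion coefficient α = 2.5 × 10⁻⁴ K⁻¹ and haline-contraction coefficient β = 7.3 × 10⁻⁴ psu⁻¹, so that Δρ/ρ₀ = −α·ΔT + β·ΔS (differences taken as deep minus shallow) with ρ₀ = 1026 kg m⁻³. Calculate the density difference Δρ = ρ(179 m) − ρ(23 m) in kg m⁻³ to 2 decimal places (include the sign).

ΔT = -5.5 K, ΔS = -2.61 psu (deep − shallow).
Δρ/ρ₀ = −(2.5 × 10⁻⁴)(-5.5) + (7.3 × 10⁻⁴)(-2.61) = -5.303 × 10⁻⁴.
Δρ = 1026 × (-5.303 × 10⁻⁴) = -0.54 kg m⁻³.
Negative Δρ: lighter below, statically unstable.

-0.54 kg m⁻³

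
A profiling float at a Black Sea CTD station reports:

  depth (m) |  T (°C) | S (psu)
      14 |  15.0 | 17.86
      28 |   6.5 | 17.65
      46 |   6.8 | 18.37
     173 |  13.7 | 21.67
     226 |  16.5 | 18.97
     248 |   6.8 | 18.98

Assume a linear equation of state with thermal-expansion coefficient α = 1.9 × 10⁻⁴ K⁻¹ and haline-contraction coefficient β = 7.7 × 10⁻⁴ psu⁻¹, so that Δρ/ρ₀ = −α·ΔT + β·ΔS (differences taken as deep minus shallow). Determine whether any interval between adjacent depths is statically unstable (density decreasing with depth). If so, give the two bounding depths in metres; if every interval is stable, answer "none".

173–226 m

Evaluate Δρ/ρ₀ = −αΔT + βΔS across each adjacent pair:
  14–28 m: −αΔT+βΔS = −(1.9 × 10⁻⁴)(-8.5)+(7.7 × 10⁻⁴)(-0.21) = 1.5 × 10⁻³ → stable
  28–46 m: −αΔT+βΔS = −(1.9 × 10⁻⁴)(+0.3)+(7.7 × 10⁻⁴)(+0.72) = 5.0 × 10⁻⁴ → stable
  46–173 m: −αΔT+βΔS = −(1.9 × 10⁻⁴)(+6.9)+(7.7 × 10⁻⁴)(+3.30) = 1.2 × 10⁻³ → stable
  173–226 m: −αΔT+βΔS = −(1.9 × 10⁻⁴)(+2.8)+(7.7 × 10⁻⁴)(-2.70) = -2.6 × 10⁻³ → UNSTABLE
  226–248 m: −αΔT+βΔS = −(1.9 × 10⁻⁴)(-9.7)+(7.7 × 10⁻⁴)(+0.01) = 1.9 × 10⁻³ → stable
The 173–226 m interval has Δρ < 0: lighter water underlies denser water.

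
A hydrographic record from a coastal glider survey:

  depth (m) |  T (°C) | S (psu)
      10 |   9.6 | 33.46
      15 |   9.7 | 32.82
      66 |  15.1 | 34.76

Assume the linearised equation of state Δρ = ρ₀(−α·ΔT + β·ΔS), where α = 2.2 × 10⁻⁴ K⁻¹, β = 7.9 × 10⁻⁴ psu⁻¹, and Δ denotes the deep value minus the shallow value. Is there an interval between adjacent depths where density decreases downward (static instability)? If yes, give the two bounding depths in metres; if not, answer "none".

Evaluate Δρ/ρ₀ = −αΔT + βΔS across each adjacent pair:
  10–15 m: −αΔT+βΔS = −(2.2 × 10⁻⁴)(+0.1)+(7.9 × 10⁻⁴)(-0.64) = -5.3 × 10⁻⁴ → UNSTABLE
  15–66 m: −αΔT+βΔS = −(2.2 × 10⁻⁴)(+5.4)+(7.9 × 10⁻⁴)(+1.94) = 3.4 × 10⁻⁴ → stable
The 10–15 m interval has Δρ < 0: lighter water underlies denser water.

10–15 m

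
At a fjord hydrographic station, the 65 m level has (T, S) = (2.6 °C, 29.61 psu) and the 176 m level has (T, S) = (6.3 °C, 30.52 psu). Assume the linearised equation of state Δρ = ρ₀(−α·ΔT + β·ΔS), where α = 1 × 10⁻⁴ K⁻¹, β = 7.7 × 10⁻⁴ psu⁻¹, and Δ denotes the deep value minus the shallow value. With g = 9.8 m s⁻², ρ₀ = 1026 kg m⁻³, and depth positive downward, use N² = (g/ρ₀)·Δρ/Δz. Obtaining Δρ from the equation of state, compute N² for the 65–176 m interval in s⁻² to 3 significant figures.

2.92 × 10⁻⁵ s⁻²

ΔT = +3.7 K, ΔS = +0.91 psu (deep − shallow).
Δρ/ρ₀ = −αΔT + βΔS = -3.70 × 10⁻⁴ + 7.007 × 10⁻⁴ = 3.307 × 10⁻⁴, so Δρ ≈ 0.3393 kg m⁻³.
N² = (g/ρ₀)·Δρ/Δz = g·(Δρ/ρ₀)/Δz = 9.8 × 3.307 × 10⁻⁴ / 111 = 2.9197 × 10⁻⁵ s⁻² ≈ 2.92 × 10⁻⁵ s⁻².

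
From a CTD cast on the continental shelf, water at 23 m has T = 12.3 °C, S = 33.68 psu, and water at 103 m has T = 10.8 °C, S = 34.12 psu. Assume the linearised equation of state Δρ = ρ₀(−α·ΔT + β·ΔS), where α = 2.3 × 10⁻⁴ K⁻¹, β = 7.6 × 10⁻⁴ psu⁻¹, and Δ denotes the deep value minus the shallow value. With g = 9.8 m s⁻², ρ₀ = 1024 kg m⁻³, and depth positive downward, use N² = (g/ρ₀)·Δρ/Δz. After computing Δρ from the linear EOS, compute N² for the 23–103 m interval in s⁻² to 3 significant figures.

8.32 × 10⁻⁵ s⁻²

ΔT = -1.5 K, ΔS = +0.44 psu (deep − shallow).
Δρ/ρ₀ = −αΔT + βΔS = 3.45 × 10⁻⁴ + 3.344 × 10⁻⁴ = 6.794 × 10⁻⁴, so Δρ ≈ 0.6957 kg m⁻³.
N² = (g/ρ₀)·Δρ/Δz = g·(Δρ/ρ₀)/Δz = 9.8 × 6.794 × 10⁻⁴ / 80 = 8.3227 × 10⁻⁵ s⁻² ≈ 8.32 × 10⁻⁵ s⁻².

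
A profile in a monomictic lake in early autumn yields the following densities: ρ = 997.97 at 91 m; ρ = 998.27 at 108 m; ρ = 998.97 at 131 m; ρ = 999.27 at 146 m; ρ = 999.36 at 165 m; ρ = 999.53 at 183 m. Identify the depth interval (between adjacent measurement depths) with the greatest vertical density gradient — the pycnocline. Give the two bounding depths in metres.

Compute the density gradient over each adjacent pair:
  91–108 m: Δρ/Δz = 0.30/17 = 0.018 kg m⁻⁴
  108–131 m: Δρ/Δz = 0.70/23 = 0.030 kg m⁻⁴
  131–146 m: Δρ/Δz = 0.30/15 = 0.020 kg m⁻⁴
  146–165 m: Δρ/Δz = 0.09/19 = 4.7 × 10⁻³ kg m⁻⁴
  165–183 m: Δρ/Δz = 0.17/18 = 9.4 × 10⁻³ kg m⁻⁴
The largest gradient is in the 108–131 m interval — the pycnocline.

108–131 m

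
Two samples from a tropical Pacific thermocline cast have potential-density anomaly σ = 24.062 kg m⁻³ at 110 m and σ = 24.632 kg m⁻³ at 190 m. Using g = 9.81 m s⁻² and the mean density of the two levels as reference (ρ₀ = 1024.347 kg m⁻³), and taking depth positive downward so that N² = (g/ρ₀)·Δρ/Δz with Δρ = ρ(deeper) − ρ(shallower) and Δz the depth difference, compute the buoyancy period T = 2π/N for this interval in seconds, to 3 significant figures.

Δρ = 1024.632 − 1024.062 = 0.570 kg m⁻³ over Δz = 190 − 110 = 80 m.
N² = (9.81/1024.347) × (0.570/80) = 6.8235 × 10⁻⁵ s⁻².
N = √(6.8235 × 10⁻⁵) = 8.2604 × 10⁻³ rad s⁻¹, so T = 2π/N = 760.64 s ≈ 761 s.

761 s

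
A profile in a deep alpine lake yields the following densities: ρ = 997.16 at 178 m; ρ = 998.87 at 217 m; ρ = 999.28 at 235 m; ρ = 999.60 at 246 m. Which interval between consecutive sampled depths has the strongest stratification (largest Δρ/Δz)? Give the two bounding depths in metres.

178–217 m

Compute the density gradient over each adjacent pair:
  178–217 m: Δρ/Δz = 1.71/39 = 0.044 kg m⁻⁴
  217–235 m: Δρ/Δz = 0.41/18 = 0.023 kg m⁻⁴
  235–246 m: Δρ/Δz = 0.32/11 = 0.029 kg m⁻⁴
The largest gradient is in the 178–217 m interval — the pycnocline.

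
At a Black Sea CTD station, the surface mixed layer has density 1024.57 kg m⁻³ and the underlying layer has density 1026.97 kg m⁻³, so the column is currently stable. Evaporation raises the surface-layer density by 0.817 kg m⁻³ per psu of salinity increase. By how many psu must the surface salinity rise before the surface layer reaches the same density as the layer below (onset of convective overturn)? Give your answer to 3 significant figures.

Density deficit of the surface layer: 1026.97 − 1024.57 = 2.4 kg m⁻³.
Required change = 2.4 / 0.817 = 2.94 psu.

2.94 psu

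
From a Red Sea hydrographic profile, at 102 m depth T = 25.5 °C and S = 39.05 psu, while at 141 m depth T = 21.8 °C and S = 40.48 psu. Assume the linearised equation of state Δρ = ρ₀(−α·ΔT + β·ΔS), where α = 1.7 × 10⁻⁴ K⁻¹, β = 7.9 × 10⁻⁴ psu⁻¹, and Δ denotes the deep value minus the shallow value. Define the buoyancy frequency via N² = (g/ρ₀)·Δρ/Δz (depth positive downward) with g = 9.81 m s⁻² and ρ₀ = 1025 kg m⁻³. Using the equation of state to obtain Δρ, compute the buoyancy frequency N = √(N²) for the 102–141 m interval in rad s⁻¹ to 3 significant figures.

ΔT = -3.7 K, ΔS = +1.43 psu (deep − shallow).
Δρ/ρ₀ = −αΔT + βΔS = 6.29 × 10⁻⁴ + 1.1297 × 10⁻³ = 1.7587 × 10⁻³, so Δρ ≈ 1.803 kg m⁻³.
N² = (g/ρ₀)·Δρ/Δz = g·(Δρ/ρ₀)/Δz = 9.81 × 1.7587 × 10⁻³ / 39 = 4.4238 × 10⁻⁴ s⁻².
N = √(4.4238 × 10⁻⁴) = 0.021033 rad s⁻¹ ≈ 0.0210 rad s⁻¹.

0.0210 rad s⁻¹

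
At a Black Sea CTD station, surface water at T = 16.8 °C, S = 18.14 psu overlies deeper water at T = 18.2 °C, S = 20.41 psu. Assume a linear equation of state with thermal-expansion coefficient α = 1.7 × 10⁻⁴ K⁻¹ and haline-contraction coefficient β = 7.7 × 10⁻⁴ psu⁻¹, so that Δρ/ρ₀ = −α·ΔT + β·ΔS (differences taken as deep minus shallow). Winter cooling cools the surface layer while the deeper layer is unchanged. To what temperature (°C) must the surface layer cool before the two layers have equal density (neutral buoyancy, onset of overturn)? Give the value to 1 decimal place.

Neutral buoyancy requires Δρ = 0, i.e. −α(T_deep − T_surf′) + β(S_deep − S_surf) = 0.
T_surf′ = T_deep − (β/α)·ΔS = 18.2 − (7.7 × 10⁻⁴/1.7 × 10⁻⁴)·(+2.27) = 7.918 °C.
Cooling required: 16.8 − (7.918) = 8.882 °C.

7.9 °C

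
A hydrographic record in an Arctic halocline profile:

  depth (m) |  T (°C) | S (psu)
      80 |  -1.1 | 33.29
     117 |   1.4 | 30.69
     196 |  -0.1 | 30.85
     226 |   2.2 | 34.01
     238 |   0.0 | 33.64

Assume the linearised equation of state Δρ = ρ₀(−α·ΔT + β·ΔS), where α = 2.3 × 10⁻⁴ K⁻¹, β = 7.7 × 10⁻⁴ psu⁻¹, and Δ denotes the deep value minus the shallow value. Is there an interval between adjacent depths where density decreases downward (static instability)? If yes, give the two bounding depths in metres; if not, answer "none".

Evaluate Δρ/ρ₀ = −αΔT + βΔS across each adjacent pair:
  80–117 m: −αΔT+βΔS = −(2.3 × 10⁻⁴)(+2.5)+(7.7 × 10⁻⁴)(-2.60) = -2.6 × 10⁻³ → UNSTABLE
  117–196 m: −αΔT+βΔS = −(2.3 × 10⁻⁴)(-1.5)+(7.7 × 10⁻⁴)(+0.16) = 4.7 × 10⁻⁴ → stable
  196–226 m: −αΔT+βΔS = −(2.3 × 10⁻⁴)(+2.3)+(7.7 × 10⁻⁴)(+3.16) = 1.9 × 10⁻³ → stable
  226–238 m: −αΔT+βΔS = −(2.3 × 10⁻⁴)(-2.2)+(7.7 × 10⁻⁴)(-0.37) = 2.2 × 10⁻⁴ → stable
The 80–117 m interval has Δρ < 0: lighter water underlies denser water.

80–117 m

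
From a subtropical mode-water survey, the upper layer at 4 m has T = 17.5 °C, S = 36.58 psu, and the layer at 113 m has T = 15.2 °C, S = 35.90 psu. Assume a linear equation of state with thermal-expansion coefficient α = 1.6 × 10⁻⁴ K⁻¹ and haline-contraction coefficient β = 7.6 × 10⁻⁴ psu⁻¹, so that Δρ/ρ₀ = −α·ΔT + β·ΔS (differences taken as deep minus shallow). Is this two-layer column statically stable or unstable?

ΔT = 15.2 − 17.5 = -2.3 K and ΔS = 35.90 − 36.58 = -0.68 psu (deep − shallow).
−αΔT = 3.68 × 10⁻⁴; βΔS = -5.168 × 10⁻⁴; sum Δρ/ρ₀ = -1.488 × 10⁻⁴.
Δρ/ρ₀ < 0, so Δρ < 0: deeper water is lighter → statically unstable; the column would overturn.

unstable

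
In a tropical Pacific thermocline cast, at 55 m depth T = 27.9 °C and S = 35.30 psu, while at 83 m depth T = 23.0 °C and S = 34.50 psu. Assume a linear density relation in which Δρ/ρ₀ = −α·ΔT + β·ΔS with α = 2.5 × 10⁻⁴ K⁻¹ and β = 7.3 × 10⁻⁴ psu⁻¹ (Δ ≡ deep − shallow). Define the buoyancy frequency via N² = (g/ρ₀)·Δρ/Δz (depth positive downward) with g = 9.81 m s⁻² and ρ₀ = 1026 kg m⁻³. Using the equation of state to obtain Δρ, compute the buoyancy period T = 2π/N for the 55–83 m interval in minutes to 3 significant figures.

ΔT = -4.9 K, ΔS = -0.80 psu (deep − shallow).
Δρ/ρ₀ = −αΔT + βΔS = 1.225 × 10⁻³ − 5.84 × 10⁻⁴ = 6.41 × 10⁻⁴, so Δρ ≈ 0.6577 kg m⁻³.
N² = (g/ρ₀)·Δρ/Δz = g·(Δρ/ρ₀)/Δz = 9.81 × 6.41 × 10⁻⁴ / 28 = 2.2458 × 10⁻⁴ s⁻².
N = √(2.2458 × 10⁻⁴) = 0.014986 rad s⁻¹ → T = 2π/N = 419.27 s = 6.9878 min ≈ 6.99 min.

6.99 min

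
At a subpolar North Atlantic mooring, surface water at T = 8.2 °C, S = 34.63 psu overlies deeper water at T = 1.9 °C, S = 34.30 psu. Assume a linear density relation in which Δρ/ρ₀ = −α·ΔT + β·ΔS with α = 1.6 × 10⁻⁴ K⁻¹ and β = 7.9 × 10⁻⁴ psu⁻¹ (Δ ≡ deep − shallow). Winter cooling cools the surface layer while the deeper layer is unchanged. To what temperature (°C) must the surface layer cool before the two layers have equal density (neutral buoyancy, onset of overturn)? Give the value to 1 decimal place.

3.5 °C

Neutral buoyancy requires Δρ = 0, i.e. −α(T_deep − T_surf′) + β(S_deep − S_surf) = 0.
T_surf′ = T_deep − (β/α)·ΔS = 1.9 − (7.9 × 10⁻⁴/1.6 × 10⁻⁴)·(-0.33) = 3.529 °C.
Cooling required: 8.2 − (3.529) = 4.671 °C.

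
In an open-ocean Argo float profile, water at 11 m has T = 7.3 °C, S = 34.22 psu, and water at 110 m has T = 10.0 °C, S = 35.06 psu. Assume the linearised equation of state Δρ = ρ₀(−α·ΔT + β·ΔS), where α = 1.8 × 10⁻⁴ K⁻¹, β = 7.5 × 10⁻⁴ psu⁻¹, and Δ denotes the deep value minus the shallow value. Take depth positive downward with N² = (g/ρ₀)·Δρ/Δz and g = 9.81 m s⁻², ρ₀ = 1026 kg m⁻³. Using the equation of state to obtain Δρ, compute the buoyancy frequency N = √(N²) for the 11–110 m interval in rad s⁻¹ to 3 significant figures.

3.78 × 10⁻³ rad s⁻¹

ΔT = +2.7 K, ΔS = +0.84 psu (deep − shallow).
Δρ/ρ₀ = −αΔT + βΔS = -4.86 × 10⁻⁴ + 6.30 × 10⁻⁴ = 1.44 × 10⁻⁴, so Δρ ≈ 0.1477 kg m⁻³.
N² = (g/ρ₀)·Δρ/Δz = g·(Δρ/ρ₀)/Δz = 9.81 × 1.44 × 10⁻⁴ / 99 = 1.4269 × 10⁻⁵ s⁻².
N = √(1.4269 × 10⁻⁵) = 3.7774 × 10⁻³ rad s⁻¹ ≈ 3.78 × 10⁻³ rad s⁻¹.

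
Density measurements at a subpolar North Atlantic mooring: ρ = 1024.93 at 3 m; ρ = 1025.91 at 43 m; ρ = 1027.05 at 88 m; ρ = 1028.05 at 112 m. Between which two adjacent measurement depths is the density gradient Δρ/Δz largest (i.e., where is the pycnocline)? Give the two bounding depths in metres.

Compute the density gradient over each adjacent pair:
  3–43 m: Δρ/Δz = 0.98/40 = 0.025 kg m⁻⁴
  43–88 m: Δρ/Δz = 1.14/45 = 0.025 kg m⁻⁴
  88–112 m: Δρ/Δz = 1.00/24 = 0.042 kg m⁻⁴
The largest gradient is in the 88–112 m interval — the pycnocline.

88–112 m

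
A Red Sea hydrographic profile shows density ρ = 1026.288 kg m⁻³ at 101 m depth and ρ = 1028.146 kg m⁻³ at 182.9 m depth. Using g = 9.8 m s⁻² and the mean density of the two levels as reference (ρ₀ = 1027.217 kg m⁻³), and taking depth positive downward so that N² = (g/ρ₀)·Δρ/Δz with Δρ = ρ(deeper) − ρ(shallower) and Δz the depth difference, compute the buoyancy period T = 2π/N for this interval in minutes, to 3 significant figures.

7.12 min

Δρ = 1028.146 − 1026.288 = 1.858 kg m⁻³ over Δz = 182.9 − 101 = 81.9 m.
N² = (9.8/1027.217) × (1.858/81.9) = 2.1643 × 10⁻⁴ s⁻².
N = √(2.1643 × 10⁻⁴) = 0.014712 rad s⁻¹, so T = 2π/N = 427.08 s = 7.1180 min ≈ 7.12 min.
A positive N² confirms static stability across the interval.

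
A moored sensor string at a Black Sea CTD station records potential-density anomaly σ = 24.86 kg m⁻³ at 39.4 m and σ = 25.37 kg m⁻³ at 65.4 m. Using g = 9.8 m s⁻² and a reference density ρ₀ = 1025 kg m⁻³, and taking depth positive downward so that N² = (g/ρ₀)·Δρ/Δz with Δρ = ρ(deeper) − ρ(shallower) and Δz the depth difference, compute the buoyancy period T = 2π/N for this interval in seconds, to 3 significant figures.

459 s

Δρ = 1025.37 − 1024.86 = 0.51 kg m⁻³ over Δz = 65.4 − 39.4 = 26 m.
N² = (9.8/1025) × (0.51/26) = 1.8754 × 10⁻⁴ s⁻².
N = √(1.8754 × 10⁻⁴) = 0.013695 rad s⁻¹, so T = 2π/N = 458.79 s ≈ 459 s.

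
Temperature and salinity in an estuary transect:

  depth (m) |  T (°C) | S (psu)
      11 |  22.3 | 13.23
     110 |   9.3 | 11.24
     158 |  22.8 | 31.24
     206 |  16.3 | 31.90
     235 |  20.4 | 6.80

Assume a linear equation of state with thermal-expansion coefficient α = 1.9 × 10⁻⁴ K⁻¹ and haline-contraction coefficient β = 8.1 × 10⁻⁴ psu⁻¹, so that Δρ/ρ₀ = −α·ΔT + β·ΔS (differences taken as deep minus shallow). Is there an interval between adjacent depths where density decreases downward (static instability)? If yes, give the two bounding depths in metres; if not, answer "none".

Evaluate Δρ/ρ₀ = −αΔT + βΔS across each adjacent pair:
  11–110 m: −αΔT+βΔS = −(1.9 × 10⁻⁴)(-13.0)+(8.1 × 10⁻⁴)(-1.99) = 8.6 × 10⁻⁴ → stable
  110–158 m: −αΔT+βΔS = −(1.9 × 10⁻⁴)(+13.5)+(8.1 × 10⁻⁴)(+20.00) = 0.014 → stable
  158–206 m: −αΔT+βΔS = −(1.9 × 10⁻⁴)(-6.5)+(8.1 × 10⁻⁴)(+0.66) = 1.8 × 10⁻³ → stable
  206–235 m: −αΔT+βΔS = −(1.9 × 10⁻⁴)(+4.1)+(8.1 × 10⁻⁴)(-25.10) = -0.021 → UNSTABLE
The 206–235 m interval has Δρ < 0: lighter water underlies denser water.

206–235 m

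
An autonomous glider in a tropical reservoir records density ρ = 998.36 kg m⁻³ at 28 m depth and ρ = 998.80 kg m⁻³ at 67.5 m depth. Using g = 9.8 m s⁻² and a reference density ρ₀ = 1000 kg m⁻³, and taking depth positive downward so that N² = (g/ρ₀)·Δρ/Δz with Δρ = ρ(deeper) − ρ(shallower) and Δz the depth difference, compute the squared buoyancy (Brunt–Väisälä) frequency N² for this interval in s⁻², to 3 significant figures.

Δρ = 998.80 − 998.36 = 0.44 kg m⁻³ over Δz = 67.5 − 28 = 39.5 m.
N² = (9.8/1000) × (0.44/39.5) = 1.0916 × 10⁻⁴ s⁻² ≈ 1.09 × 10⁻⁴ s⁻².

1.09 × 10⁻⁴ s⁻²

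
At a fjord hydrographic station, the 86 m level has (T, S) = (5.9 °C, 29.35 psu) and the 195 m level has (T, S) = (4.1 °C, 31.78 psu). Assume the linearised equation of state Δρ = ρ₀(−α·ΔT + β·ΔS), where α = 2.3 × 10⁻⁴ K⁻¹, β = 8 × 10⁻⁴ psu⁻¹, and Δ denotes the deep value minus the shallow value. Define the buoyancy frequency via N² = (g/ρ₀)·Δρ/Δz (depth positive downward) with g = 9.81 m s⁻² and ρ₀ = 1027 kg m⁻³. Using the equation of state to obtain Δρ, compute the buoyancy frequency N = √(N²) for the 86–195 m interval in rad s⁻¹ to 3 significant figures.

0.0146 rad s⁻¹

ΔT = -1.8 K, ΔS = +2.43 psu (deep − shallow).
Δρ/ρ₀ = −αΔT + βΔS = 4.14 × 10⁻⁴ + 1.944 × 10⁻³ = 2.358 × 10⁻³, so Δρ ≈ 2.422 kg m⁻³.
N² = (g/ρ₀)·Δρ/Δz = g·(Δρ/ρ₀)/Δz = 9.81 × 2.358 × 10⁻³ / 109 = 2.1222 × 10⁻⁴ s⁻².
N = √(2.1222 × 10⁻⁴) = 0.014568 rad s⁻¹ ≈ 0.0146 rad s⁻¹.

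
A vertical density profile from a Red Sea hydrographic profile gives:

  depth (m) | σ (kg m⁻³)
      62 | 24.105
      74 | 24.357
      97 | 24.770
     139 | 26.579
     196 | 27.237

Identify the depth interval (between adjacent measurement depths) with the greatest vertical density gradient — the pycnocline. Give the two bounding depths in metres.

Compute the density gradient over each adjacent pair:
  62–74 m: Δρ/Δz = 0.252/12 = 0.021 kg m⁻⁴
  74–97 m: Δρ/Δz = 0.413/23 = 0.018 kg m⁻⁴
  97–139 m: Δρ/Δz = 1.809/42 = 0.043 kg m⁻⁴
  139–196 m: Δρ/Δz = 0.658/57 = 0.012 kg m⁻⁴
The largest gradient is in the 97–139 m interval — the pycnocline.

97–139 m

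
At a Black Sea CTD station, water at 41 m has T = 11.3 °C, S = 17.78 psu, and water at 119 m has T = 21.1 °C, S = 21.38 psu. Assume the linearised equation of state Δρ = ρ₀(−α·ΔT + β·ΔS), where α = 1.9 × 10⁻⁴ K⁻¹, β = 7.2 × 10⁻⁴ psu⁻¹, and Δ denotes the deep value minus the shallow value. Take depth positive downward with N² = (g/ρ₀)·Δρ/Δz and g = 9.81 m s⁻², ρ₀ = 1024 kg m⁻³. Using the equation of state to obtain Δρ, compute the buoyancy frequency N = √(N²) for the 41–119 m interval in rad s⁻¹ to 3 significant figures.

ΔT = +9.8 K, ΔS = +3.60 psu (deep − shallow).
Δρ/ρ₀ = −αΔT + βΔS = -1.862 × 10⁻³ + 2.592 × 10⁻³ = 7.30 × 10⁻⁴, so Δρ ≈ 0.7475 kg m⁻³.
N² = (g/ρ₀)·Δρ/Δz = g·(Δρ/ρ₀)/Δz = 9.81 × 7.30 × 10⁻⁴ / 78 = 9.1812 × 10⁻⁵ s⁻².
N = √(9.1812 × 10⁻⁵) = 9.5819 × 10⁻³ rad s⁻¹ ≈ 9.58 × 10⁻³ rad s⁻¹.

9.58 × 10⁻³ rad s⁻¹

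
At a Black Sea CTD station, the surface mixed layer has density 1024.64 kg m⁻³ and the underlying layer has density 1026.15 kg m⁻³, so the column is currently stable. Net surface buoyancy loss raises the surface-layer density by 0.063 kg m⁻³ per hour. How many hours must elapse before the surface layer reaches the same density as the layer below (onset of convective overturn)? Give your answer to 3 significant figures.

24.0 hours

Density deficit of the surface layer: 1026.15 − 1024.64 = 1.51 kg m⁻³.
Required change = 1.51 / 0.063 = 24.0 hours.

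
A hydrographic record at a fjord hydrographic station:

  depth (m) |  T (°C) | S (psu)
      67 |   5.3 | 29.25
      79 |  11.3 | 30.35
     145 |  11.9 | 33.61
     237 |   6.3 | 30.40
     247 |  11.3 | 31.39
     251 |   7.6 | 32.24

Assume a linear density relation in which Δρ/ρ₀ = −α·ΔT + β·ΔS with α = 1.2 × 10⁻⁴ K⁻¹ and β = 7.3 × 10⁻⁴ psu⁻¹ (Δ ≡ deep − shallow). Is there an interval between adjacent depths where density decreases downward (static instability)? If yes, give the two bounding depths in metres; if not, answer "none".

Evaluate Δρ/ρ₀ = −αΔT + βΔS across each adjacent pair:
  67–79 m: −αΔT+βΔS = −(1.2 × 10⁻⁴)(+6.0)+(7.3 × 10⁻⁴)(+1.10) = 8.3 × 10⁻⁵ → stable
  79–145 m: −αΔT+βΔS = −(1.2 × 10⁻⁴)(+0.6)+(7.3 × 10⁻⁴)(+3.26) = 2.3 × 10⁻³ → stable
  145–237 m: −αΔT+βΔS = −(1.2 × 10⁻⁴)(-5.6)+(7.3 × 10⁻⁴)(-3.21) = -1.7 × 10⁻³ → UNSTABLE
  237–247 m: −αΔT+βΔS = −(1.2 × 10⁻⁴)(+5.0)+(7.3 × 10⁻⁴)(+0.99) = 1.2 × 10⁻⁴ → stable
  247–251 m: −αΔT+βΔS = −(1.2 × 10⁻⁴)(-3.7)+(7.3 × 10⁻⁴)(+0.85) = 1.1 × 10⁻³ → stable
The 145–237 m interval has Δρ < 0: lighter water underlies denser water.

145–237 m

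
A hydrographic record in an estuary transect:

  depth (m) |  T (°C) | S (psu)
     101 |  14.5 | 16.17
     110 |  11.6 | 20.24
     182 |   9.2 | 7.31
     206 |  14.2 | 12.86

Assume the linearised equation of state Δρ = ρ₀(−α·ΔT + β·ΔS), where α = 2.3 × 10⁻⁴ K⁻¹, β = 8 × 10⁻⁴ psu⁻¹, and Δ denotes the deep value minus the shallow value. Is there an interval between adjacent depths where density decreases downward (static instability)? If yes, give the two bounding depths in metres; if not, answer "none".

110–182 m

Evaluate Δρ/ρ₀ = −αΔT + βΔS across each adjacent pair:
  101–110 m: −αΔT+βΔS = −(2.3 × 10⁻⁴)(-2.9)+(8 × 10⁻⁴)(+4.07) = 3.9 × 10⁻³ → stable
  110–182 m: −αΔT+βΔS = −(2.3 × 10⁻⁴)(-2.4)+(8 × 10⁻⁴)(-12.93) = -9.8 × 10⁻³ → UNSTABLE
  182–206 m: −αΔT+βΔS = −(2.3 × 10⁻⁴)(+5.0)+(8 × 10⁻⁴)(+5.55) = 3.3 × 10⁻³ → stable
The 110–182 m interval has Δρ < 0: lighter water underlies denser water.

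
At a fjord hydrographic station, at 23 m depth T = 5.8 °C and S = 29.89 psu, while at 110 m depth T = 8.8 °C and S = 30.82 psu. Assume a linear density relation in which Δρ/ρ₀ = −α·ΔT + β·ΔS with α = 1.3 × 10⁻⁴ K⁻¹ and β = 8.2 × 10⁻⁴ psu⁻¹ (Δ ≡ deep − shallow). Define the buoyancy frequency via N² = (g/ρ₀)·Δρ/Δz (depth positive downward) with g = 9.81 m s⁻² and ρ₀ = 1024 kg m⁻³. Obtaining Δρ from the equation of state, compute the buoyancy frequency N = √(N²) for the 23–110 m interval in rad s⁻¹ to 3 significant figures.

ΔT = +3.0 K, ΔS = +0.93 psu (deep − shallow).
Δρ/ρ₀ = −αΔT + βΔS = -3.90 × 10⁻⁴ + 7.626 × 10⁻⁴ = 3.726 × 10⁻⁴, so Δρ ≈ 0.3815 kg m⁻³.
N² = (g/ρ₀)·Δρ/Δz = g·(Δρ/ρ₀)/Δz = 9.81 × 3.726 × 10⁻⁴ / 87 = 4.2014 × 10⁻⁵ s⁻².
N = √(4.2014 × 10⁻⁵) = 6.4818 × 10⁻³ rad s⁻¹ ≈ 6.48 × 10⁻³ rad s⁻¹.

6.48 × 10⁻³ rad s⁻¹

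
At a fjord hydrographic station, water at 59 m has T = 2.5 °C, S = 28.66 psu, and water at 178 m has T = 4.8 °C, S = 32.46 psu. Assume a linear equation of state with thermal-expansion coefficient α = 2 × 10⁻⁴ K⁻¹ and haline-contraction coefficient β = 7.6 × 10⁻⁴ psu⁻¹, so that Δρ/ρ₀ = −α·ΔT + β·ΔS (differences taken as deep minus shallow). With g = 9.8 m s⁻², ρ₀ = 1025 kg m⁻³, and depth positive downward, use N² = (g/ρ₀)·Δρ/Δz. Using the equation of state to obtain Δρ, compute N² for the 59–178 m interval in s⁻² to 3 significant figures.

2.00 × 10⁻⁴ s⁻²

ΔT = +2.3 K, ΔS = +3.80 psu (deep − shallow).
Δρ/ρ₀ = −αΔT + βΔS = -4.60 × 10⁻⁴ + 2.888 × 10⁻³ = 2.428 × 10⁻³, so Δρ ≈ 2.489 kg m⁻³.
N² = (g/ρ₀)·Δρ/Δz = g·(Δρ/ρ₀)/Δz = 9.8 × 2.428 × 10⁻³ / 119 = 1.9995 × 10⁻⁴ s⁻² ≈ 2.00 × 10⁻⁴ s⁻².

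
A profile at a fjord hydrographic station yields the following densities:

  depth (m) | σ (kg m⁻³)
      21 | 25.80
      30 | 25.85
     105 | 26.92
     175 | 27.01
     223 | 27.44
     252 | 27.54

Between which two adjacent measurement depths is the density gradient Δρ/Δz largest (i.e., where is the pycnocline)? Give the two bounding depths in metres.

30–105 m

Compute the density gradient over each adjacent pair:
  21–30 m: Δρ/Δz = 0.05/9 = 5.6 × 10⁻³ kg m⁻⁴
  30–105 m: Δρ/Δz = 1.07/75 = 0.014 kg m⁻⁴
  105–175 m: Δρ/Δz = 0.09/70 = 1.3 × 10⁻³ kg m⁻⁴
  175–223 m: Δρ/Δz = 0.43/48 = 9.0 × 10⁻³ kg m⁻⁴
  223–252 m: Δρ/Δz = 0.10/29 = 3.4 × 10⁻³ kg m⁻⁴
The largest gradient is in the 30–105 m interval — the pycnocline.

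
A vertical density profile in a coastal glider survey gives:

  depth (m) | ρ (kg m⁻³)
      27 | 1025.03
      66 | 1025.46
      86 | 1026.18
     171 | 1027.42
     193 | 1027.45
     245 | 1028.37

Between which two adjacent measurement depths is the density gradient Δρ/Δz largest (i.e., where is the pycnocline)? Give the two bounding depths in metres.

66–86 m

Compute the density gradient over each adjacent pair:
  27–66 m: Δρ/Δz = 0.43/39 = 0.011 kg m⁻⁴
  66–86 m: Δρ/Δz = 0.72/20 = 0.036 kg m⁻⁴
  86–171 m: Δρ/Δz = 1.24/85 = 0.015 kg m⁻⁴
  171–193 m: Δρ/Δz = 0.03/22 = 1.4 × 10⁻³ kg m⁻⁴
  193–245 m: Δρ/Δz = 0.92/52 = 0.018 kg m⁻⁴
The largest gradient is in the 66–86 m interval — the pycnocline.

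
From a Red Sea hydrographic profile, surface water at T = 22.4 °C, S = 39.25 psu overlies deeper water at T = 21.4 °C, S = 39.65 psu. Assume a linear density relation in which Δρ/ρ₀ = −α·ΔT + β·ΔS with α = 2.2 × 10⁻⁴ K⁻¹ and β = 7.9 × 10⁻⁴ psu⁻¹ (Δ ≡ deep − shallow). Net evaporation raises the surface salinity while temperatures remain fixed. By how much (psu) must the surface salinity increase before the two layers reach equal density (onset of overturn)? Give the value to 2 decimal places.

0.68 psu

Neutral buoyancy requires −α(T_deep − T_surf) + β(S_deep − S_surf′) = 0.
S_surf′ = S_deep − (α/β)·ΔT = 39.65 − (2.2 × 10⁻⁴/7.9 × 10⁻⁴)·(-1.0) = 39.9285 psu.
Increase required: 39.9285 − 39.25 = 0.6785 psu.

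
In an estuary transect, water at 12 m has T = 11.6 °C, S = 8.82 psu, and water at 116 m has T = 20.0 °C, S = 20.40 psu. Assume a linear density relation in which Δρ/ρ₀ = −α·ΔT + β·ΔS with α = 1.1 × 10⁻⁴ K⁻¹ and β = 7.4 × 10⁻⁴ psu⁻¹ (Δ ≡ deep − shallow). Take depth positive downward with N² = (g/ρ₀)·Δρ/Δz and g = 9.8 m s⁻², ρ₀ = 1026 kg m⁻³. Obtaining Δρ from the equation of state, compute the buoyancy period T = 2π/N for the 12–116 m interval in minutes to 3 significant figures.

3.90 min

ΔT = +8.4 K, ΔS = +11.58 psu (deep − shallow).
Δρ/ρ₀ = −αΔT + βΔS = -9.24 × 10⁻⁴ + 8.5692 × 10⁻³ = 7.6452 × 10⁻³, so Δρ ≈ 7.844 kg m⁻³.
N² = (g/ρ₀)·Δρ/Δz = g·(Δρ/ρ₀)/Δz = 9.8 × 7.6452 × 10⁻³ / 104 = 7.2041 × 10⁻⁴ s⁻².
N = √(7.2041 × 10⁻⁴) = 0.026840 rad s⁻¹ → T = 2π/N = 234.10 s = 3.9017 min ≈ 3.90 min.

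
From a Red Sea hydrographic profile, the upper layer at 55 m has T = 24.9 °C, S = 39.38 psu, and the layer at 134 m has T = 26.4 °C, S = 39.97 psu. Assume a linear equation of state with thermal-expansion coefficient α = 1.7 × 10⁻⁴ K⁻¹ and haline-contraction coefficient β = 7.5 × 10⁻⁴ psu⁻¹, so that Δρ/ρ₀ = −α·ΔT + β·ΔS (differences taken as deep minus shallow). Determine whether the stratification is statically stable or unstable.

ΔT = 26.4 − 24.9 = +1.5 K and ΔS = 39.97 − 39.38 = +0.59 psu (deep − shallow).
−αΔT = -2.55 × 10⁻⁴; βΔS = 4.425 × 10⁻⁴; sum Δρ/ρ₀ = 1.875 × 10⁻⁴.
Δρ/ρ₀ > 0, so Δρ > 0: deeper water is denser → statically stable.

stable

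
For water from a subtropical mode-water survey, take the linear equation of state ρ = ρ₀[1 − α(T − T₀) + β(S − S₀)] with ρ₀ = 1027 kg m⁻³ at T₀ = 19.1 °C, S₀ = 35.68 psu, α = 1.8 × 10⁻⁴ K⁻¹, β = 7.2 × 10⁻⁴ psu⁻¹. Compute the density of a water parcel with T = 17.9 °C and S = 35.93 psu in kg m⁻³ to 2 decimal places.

T − T₀ = -1.2 K, S − S₀ = +0.25 psu.
Bracket = 1 − α·(-1.2) + β·(+0.25) = 1 + (3.96 × 10⁻⁴) = 1.0003960.
ρ = 1027 × 1.0003960 = 1027.41 kg m⁻³.

1027.41 kg m⁻³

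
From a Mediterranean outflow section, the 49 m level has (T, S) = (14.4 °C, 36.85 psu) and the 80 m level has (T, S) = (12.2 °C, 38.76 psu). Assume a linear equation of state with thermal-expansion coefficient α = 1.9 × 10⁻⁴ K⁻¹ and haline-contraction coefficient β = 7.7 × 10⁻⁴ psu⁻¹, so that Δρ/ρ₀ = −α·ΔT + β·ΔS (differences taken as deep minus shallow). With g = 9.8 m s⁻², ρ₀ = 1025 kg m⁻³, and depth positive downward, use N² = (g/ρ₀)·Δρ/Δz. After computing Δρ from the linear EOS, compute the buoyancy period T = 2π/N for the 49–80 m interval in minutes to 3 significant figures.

ΔT = -2.2 K, ΔS = +1.91 psu (deep − shallow).
Δρ/ρ₀ = −αΔT + βΔS = 4.18 × 10⁻⁴ + 1.4707 × 10⁻³ = 1.8887 × 10⁻³, so Δρ ≈ 1.936 kg m⁻³.
N² = (g/ρ₀)·Δρ/Δz = g·(Δρ/ρ₀)/Δz = 9.8 × 1.8887 × 10⁻³ / 31 = 5.9707 × 10⁻⁴ s⁻².
N = √(5.9707 × 10⁻⁴) = 0.024435 rad s⁻¹ → T = 2π/N = 257.14 s = 4.2857 min ≈ 4.29 min.

4.29 min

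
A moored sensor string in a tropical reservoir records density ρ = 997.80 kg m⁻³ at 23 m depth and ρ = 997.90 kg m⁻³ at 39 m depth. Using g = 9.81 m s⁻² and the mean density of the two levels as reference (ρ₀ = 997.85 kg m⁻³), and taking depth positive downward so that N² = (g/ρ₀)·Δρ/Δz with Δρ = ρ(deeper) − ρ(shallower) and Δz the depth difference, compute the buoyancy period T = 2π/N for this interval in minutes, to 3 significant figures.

Δρ = 997.90 − 997.80 = 0.10 kg m⁻³ over Δz = 39 − 23 = 16 m.
N² = (9.81/997.85) × (0.10/16) = 6.1445 × 10⁻⁵ s⁻².
N = √(6.1445 × 10⁻⁵) = 7.8387 × 10⁻³ rad s⁻¹, so T = 2π/N = 801.56 s = 13.359 min ≈ 13.4 min.

13.4 min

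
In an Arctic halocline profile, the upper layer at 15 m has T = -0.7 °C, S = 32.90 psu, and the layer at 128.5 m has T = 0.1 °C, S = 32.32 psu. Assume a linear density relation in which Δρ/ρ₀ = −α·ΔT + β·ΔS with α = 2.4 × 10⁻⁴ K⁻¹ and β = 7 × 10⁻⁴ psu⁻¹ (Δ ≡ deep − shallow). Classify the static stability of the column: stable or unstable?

unstable

ΔT = 0.1 − -0.7 = +0.8 K and ΔS = 32.32 − 32.90 = -0.58 psu (deep − shallow).
−αΔT = -1.92 × 10⁻⁴; βΔS = -4.06 × 10⁻⁴; sum Δρ/ρ₀ = -5.98 × 10⁻⁴.
Δρ/ρ₀ < 0, so Δρ < 0: deeper water is lighter → statically unstable; the column would overturn.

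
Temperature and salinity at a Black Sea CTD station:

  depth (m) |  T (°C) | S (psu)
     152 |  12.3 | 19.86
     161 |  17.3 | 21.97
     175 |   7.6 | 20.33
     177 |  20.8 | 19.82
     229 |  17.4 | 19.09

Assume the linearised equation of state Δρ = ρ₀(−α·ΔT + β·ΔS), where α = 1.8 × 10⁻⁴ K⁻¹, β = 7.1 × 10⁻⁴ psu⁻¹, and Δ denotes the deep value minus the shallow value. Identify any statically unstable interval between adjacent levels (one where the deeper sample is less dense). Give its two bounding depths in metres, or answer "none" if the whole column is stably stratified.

Evaluate Δρ/ρ₀ = −αΔT + βΔS across each adjacent pair:
  152–161 m: −αΔT+βΔS = −(1.8 × 10⁻⁴)(+5.0)+(7.1 × 10⁻⁴)(+2.11) = 6.0 × 10⁻⁴ → stable
  161–175 m: −αΔT+βΔS = −(1.8 × 10⁻⁴)(-9.7)+(7.1 × 10⁻⁴)(-1.64) = 5.8 × 10⁻⁴ → stable
  175–177 m: −αΔT+βΔS = −(1.8 × 10⁻⁴)(+13.2)+(7.1 × 10⁻⁴)(-0.51) = -2.7 × 10⁻³ → UNSTABLE
  177–229 m: −αΔT+βΔS = −(1.8 × 10⁻⁴)(-3.4)+(7.1 × 10⁻⁴)(-0.73) = 9.4 × 10⁻⁵ → stable
The 175–177 m interval has Δρ < 0: lighter water underlies denser water.

175–177 m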